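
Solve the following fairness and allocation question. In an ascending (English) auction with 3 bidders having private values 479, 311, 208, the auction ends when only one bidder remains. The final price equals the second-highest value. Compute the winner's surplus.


Step 1: Identify the highest value: 479
Step 2: Identify the second-highest value: 311
Step 3: The final price = second-highest value = 311
Step 4: Surplus = 479 - 311 = 168

168


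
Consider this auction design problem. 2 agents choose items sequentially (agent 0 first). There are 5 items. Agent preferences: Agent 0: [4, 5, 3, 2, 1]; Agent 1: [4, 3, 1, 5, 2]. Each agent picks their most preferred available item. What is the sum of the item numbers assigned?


Step 1: Agent 0 picks item 4
Step 2: Agent 1 picks item 3
Step 3: Sum = 4 + 3 = 7

7


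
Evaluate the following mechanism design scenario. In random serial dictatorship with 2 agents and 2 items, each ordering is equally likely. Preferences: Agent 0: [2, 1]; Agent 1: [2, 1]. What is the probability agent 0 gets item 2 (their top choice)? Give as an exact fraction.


Step 1: Agent 0 wants item 2
Step 2: There are 2 possible orderings of agents
Step 3: In 1 orderings, agent 0 gets item 2
Step 4: Probability = 1/2

1/2


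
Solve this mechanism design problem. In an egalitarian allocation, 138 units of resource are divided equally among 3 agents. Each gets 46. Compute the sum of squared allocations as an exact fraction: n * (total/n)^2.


Step 1: Each agent's share = 138/3 = 46
Step 2: Square of each share = (46)^2 = 2116
Step 3: Sum of squares = 3 * 2116 = 6348

6348


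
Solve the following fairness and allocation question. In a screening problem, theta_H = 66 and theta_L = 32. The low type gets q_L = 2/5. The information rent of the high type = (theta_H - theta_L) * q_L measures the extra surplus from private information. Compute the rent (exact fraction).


Step 1: theta_H - theta_L = 66 - 32 = 34
Step 2: Information rent = (theta_H - theta_L) * q_L
Step 3: = 34 * 2/5
Step 4: = 68/5

68/5


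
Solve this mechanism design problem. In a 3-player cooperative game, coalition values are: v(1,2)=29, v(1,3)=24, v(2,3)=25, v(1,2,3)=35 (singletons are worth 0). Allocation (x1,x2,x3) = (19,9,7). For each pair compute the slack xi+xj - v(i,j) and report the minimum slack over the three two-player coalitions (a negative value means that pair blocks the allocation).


Step 1: Slack for coalition (1,2): x1+x2 - v12 = 28 - 29 = -1
Step 2: Slack for coalition (1,3): x1+x3 - v13 = 26 - 24 = 2
Step 3: Slack for coalition (2,3): x2+x3 - v23 = 16 - 25 = -9
Step 4: Minimum slack = min(-1, 2, -9) = -9, attained by (2,3); coalition (2,3) can block (slack < 0), so the allocation is not in the core

-9


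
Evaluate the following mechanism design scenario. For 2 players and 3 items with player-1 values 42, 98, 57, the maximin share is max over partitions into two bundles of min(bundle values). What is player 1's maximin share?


Step 1: Item values = 42, 98, 57
Step 2: Enumerate all 2-bundle partitions and take the smaller bundle:
  Partition 1: {42} vs {98,57} -> bundles 42, 155; min = 42
  Partition 2: {98} vs {42,57} -> bundles 98, 99; min = 98
  Partition 3: {57} vs {42,98} -> bundles 57, 140; min = 57
Step 3: MMS = max(42, 98, 57) = 98

98


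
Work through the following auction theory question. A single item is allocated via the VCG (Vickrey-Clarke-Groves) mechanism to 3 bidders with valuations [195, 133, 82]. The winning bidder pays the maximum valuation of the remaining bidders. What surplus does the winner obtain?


Step 1: The winner is the agent with the highest value: agent 0 with value 195
Step 2: Values of other agents: [133, 82]
Step 3: VCG payment = max of others' values = 133
Step 4: Surplus = 195 - 133 = 62

62


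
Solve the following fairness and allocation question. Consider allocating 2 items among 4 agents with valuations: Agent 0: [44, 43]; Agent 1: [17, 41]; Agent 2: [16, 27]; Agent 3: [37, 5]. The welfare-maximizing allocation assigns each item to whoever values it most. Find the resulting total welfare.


Step 1: For each item, find the maximum value among all agents.
Step 2: Item 0 -> Agent 0 (value 44)
Step 3: Item 1 -> Agent 0 (value 43)
Step 4: Total welfare = 44 + 43 = 87

87


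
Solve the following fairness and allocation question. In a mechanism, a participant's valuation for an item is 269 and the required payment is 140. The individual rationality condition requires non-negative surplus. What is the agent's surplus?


Step 1: Surplus = value - payment = 269 - 140 = 129
Step 2: IR is satisfied (surplus >= 0)

129


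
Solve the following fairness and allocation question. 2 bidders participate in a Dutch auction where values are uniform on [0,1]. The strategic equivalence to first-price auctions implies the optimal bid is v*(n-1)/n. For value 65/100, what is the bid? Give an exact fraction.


Step 1: Dutch auctions are strategically equivalent to first-price auctions
Step 2: The equilibrium bid is b(v) = v*(n-1)/n
Step 3: b = 13/20 * 1/2
Step 4: b = 13/40

13/40


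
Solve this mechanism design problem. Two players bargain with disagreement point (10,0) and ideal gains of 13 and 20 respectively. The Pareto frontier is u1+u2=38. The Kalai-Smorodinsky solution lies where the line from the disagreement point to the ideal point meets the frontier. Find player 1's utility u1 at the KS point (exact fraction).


Step 1: At the KS point, (u1-d1)/r1 = (u2-d2)/r2 = t and u1+u2 = 38
Step 2: u1 = d1 + r1*t and u2 = d2 + r2*t, so (d1 + r1*t) + (d2 + r2*t) = 38
Step 3: t = (38 - 10 - 0)/(13 + 20) = 28/33
Step 4: u1 = d1 + r1*t = 10 + 13 * 28/33 = 694/33
Step 5: (Check: u2 = d2 + r2*t = 560/33; u1+u2 = 694/33 + 560/33 = 38, on the frontier.)

694/33


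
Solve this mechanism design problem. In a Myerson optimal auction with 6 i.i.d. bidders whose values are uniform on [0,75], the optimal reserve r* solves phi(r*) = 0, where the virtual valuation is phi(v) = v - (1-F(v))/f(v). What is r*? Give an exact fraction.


Step 1: For U[0,75], F(v) = v/75 and f(v) = 1/75
Step 2: phi(v) = v - (1 - v/75)/(1/75) = v - (75 - v) = 2v - 75
Step 3: Set phi(r*) = 0: 2r* - 75 = 0
Step 4: r* = 75/2 (the number of bidders n = 6 does not enter)

75/2


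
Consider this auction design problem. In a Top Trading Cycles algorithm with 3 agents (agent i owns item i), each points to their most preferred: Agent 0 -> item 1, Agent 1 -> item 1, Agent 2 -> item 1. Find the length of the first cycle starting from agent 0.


Step 1: Trace the pointer graph from agent 0: 0 -> 1 -> 1
Step 2: A cycle is detected when we revisit agent 1
Step 3: The cycle is: 1 -> 1
Step 4: Cycle length = 1

1


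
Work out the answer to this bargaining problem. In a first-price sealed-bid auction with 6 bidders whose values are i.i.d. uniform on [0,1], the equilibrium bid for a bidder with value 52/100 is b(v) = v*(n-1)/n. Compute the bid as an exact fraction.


Step 1: The symmetric BNE bidding function is b(v) = v * (n-1) / n
Step 2: Substitute v = 13/25 and n = 6
Step 3: b = 13/25 * 5/6
Step 4: b = 13/30

13/30


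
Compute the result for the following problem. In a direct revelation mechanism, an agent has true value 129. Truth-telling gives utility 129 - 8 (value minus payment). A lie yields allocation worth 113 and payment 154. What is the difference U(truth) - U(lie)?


Step 1: U(truth) = value - payment = 129 - 8 = 121
Step 2: U(lie) = allocation - payment = 113 - 154 = -41
Step 3: IC gap = 121 - (-41) = 162

162


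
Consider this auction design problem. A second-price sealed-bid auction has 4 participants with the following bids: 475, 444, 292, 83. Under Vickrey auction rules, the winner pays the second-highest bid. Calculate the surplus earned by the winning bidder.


Step 1: Sort bids in descending order: 475, 444, 292, 83
Step 2: The winning bid is the highest: 475
Step 3: The payment equals the second-highest bid: 444
Step 4: Surplus = winner's bid - payment = 475 - 444 = 31

31


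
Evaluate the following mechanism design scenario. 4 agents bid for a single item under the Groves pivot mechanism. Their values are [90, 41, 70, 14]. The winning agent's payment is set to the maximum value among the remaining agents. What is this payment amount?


Step 1: The efficient winner is agent 0 with value 90
Step 2: Other agents' values: [41, 70, 14]
Step 3: Pivot payment = max(others) = 70
Step 4: The winner pays 70

70


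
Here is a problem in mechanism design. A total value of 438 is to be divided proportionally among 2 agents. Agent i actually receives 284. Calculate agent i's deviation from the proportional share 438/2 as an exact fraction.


Step 1: Proportional share = 438/2 = 219
Step 2: Agent's actual allocation = 284
Step 3: Excess = 284 - 219 = 65

65


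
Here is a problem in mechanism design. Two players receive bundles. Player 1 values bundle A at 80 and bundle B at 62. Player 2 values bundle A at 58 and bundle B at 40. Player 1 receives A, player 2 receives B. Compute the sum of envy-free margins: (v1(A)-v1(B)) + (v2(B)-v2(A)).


Step 1: Player 1's margin = v1(A) - v1(B) = 80 - 62 = 18
Step 2: Player 2's margin = v2(B) - v2(A) = 40 - 58 = -18
Step 3: Total margin = 18 + -18 = 0

0


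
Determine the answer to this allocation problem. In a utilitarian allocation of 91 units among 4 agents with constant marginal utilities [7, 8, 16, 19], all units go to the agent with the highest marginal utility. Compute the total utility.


Step 1: The marginal utilities are [7, 8, 16, 19]
Step 2: The highest marginal utility is 19
Step 3: All 91 units go to that agent
Step 4: Total utility = 19 * 91 = 1729

1729


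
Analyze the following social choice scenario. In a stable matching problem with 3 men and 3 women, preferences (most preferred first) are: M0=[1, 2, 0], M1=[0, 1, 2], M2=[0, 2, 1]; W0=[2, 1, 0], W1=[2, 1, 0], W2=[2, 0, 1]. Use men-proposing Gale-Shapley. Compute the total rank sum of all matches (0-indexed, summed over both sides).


Step 1: Run Gale-Shapley (men propose, women hold best offer):
  M0 proposes to W1; she accepts
  M1 proposes to W0; she accepts
  M2 proposes to W0; she switches from M1
  M1 proposes to W1; she switches from M0
  M0 proposes to W2; she accepts
Step 2: Final matching: W0-M2, W1-M1, W2-M0
Step 3: 0-indexed ranks (man's rank of his match, then woman's): 0 + 0 + 1 + 1 + 1 + 1
Step 4: Total rank sum = 4

4


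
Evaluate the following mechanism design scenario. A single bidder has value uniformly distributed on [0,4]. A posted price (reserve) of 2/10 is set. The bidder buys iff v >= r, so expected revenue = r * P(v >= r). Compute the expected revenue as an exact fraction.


Step 1: Posted price r = 1/5, value support [0,4]
Step 2: P(v >= r) = (4 - 1/5)/4 = 19/20
Step 3: Expected revenue = r * P(v >= r) = 1/5 * 19/20
Step 4: Revenue = 19/100

19/100


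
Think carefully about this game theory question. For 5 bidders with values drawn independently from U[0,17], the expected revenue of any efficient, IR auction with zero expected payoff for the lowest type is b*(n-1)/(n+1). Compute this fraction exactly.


Step 1: By Revenue Equivalence, expected revenue = b*(n-1)/(n+1)
Step 2: Substituting n = 5, b = 17
Step 3: Revenue = 17*(5-1)/(5+1) = 17*4/6
Step 4: Revenue = 68/6 = 34/3

34/3


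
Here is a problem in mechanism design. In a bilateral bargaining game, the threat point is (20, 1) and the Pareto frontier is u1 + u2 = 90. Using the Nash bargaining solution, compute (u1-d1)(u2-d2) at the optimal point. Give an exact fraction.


Step 1: The Nash solution splits surplus symmetrically above the disagreement point
Step 2: u1 = (total + d1 - d2)/2 = (90 + 20 - 1)/2 = 109/2
Step 3: u2 = (total - d1 + d2)/2 = (90 - 20 + 1)/2 = 71/2
Step 4: Nash product = (109/2 - 20) * (71/2 - 1)
Step 5: = 69/2 * 69/2 = 4761/4

4761/4


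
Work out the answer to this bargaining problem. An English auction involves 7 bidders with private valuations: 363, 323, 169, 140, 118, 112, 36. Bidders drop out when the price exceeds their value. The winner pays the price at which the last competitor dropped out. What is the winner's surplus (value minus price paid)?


Step 1: Identify the highest value: 363
Step 2: Identify the second-highest value: 323
Step 3: The final price = second-highest value = 323
Step 4: Surplus = 363 - 323 = 40

40


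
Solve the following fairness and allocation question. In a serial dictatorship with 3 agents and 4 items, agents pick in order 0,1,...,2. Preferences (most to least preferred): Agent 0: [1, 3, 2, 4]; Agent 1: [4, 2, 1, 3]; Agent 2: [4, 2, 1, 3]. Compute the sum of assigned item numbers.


Step 1: Agent 0 picks item 1
Step 2: Agent 1 picks item 4
Step 3: Agent 2 picks item 2
Step 4: Sum = 1 + 4 + 2 = 7

7


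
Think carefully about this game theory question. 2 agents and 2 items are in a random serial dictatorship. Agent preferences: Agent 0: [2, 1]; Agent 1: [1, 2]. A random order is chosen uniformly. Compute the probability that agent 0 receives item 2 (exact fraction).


Step 1: Agent 0 wants item 2
Step 2: There are 2 possible orderings of agents
Step 3: In 2 orderings, agent 0 gets item 2
Step 4: Probability = 2/2 = 1

1


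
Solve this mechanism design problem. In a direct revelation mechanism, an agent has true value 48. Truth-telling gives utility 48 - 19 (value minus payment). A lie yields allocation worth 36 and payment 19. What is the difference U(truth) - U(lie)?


Step 1: U(truth) = value - payment = 48 - 19 = 29
Step 2: U(lie) = allocation - payment = 36 - 19 = 17
Step 3: IC gap = 29 - 17 = 12

12


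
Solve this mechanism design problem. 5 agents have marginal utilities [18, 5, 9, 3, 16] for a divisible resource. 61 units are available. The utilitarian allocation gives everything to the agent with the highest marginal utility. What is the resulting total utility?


Step 1: The marginal utilities are [18, 5, 9, 3, 16]
Step 2: The highest marginal utility is 18
Step 3: All 61 units go to that agent
Step 4: Total utility = 18 * 61 = 1098

1098


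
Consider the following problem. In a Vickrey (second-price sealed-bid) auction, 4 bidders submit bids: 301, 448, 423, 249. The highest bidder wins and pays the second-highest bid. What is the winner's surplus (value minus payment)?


Step 1: Sort bids in descending order: 448, 423, 301, 249
Step 2: The winning bid is the highest: 448
Step 3: The payment equals the second-highest bid: 423
Step 4: Surplus = winner's bid - payment = 448 - 423 = 25

25


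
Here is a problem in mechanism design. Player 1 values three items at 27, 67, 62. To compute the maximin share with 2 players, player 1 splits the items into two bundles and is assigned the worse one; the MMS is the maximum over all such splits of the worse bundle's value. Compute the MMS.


Step 1: Item values = 27, 67, 62
Step 2: Enumerate all 2-bundle partitions and take the smaller bundle:
  Partition 1: {27} vs {67,62} -> bundles 27, 129; min = 27
  Partition 2: {67} vs {27,62} -> bundles 67, 89; min = 67
  Partition 3: {62} vs {27,67} -> bundles 62, 94; min = 62
Step 3: MMS = max(27, 67, 62) = 67

67


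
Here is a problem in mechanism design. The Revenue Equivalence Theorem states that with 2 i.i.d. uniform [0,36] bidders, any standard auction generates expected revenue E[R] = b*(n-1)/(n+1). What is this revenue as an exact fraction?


Step 1: By Revenue Equivalence, expected revenue = b*(n-1)/(n+1)
Step 2: Substituting n = 2, b = 36
Step 3: Revenue = 36*(2-1)/(2+1) = 36*1/3
Step 4: Revenue = 36/3 = 12

12


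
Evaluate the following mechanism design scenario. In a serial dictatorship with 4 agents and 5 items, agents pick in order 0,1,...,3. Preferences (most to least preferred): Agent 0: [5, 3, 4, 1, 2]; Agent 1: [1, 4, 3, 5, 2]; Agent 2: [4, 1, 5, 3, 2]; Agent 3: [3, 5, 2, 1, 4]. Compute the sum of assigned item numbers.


Step 1: Agent 0 picks item 5
Step 2: Agent 1 picks item 1
Step 3: Agent 2 picks item 4
Step 4: Agent 3 picks item 3
Step 5: Sum = 5 + 1 + 4 + 3 = 13

13


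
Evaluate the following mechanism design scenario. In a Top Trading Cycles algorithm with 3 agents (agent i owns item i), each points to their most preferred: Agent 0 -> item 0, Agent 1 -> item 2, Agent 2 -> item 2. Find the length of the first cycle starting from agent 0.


Step 1: Trace the pointer graph from agent 0: 0 -> 0
Step 2: A cycle is detected when we revisit agent 0
Step 3: The cycle is: 0 -> 0
Step 4: Cycle length = 1

1


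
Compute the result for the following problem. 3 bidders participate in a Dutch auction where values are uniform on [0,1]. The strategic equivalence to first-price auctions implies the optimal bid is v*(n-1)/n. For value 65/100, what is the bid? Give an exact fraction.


Step 1: Dutch auctions are strategically equivalent to first-price auctions
Step 2: The equilibrium bid is b(v) = v*(n-1)/n
Step 3: b = 13/20 * 2/3
Step 4: b = 13/30

13/30


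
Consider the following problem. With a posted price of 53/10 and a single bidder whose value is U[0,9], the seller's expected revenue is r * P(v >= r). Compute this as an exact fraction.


Step 1: Posted price r = 53/10, value support [0,9]
Step 2: P(v >= r) = (9 - 53/10)/9 = 37/90
Step 3: Expected revenue = r * P(v >= r) = 53/10 * 37/90
Step 4: Revenue = 1961/900

1961/900


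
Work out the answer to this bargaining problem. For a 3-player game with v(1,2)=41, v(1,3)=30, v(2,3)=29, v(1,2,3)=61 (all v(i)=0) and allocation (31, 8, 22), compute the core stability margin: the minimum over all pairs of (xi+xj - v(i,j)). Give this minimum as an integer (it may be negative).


Step 1: Slack for coalition (1,2): x1+x2 - v12 = 39 - 41 = -2
Step 2: Slack for coalition (1,3): x1+x3 - v13 = 53 - 30 = 23
Step 3: Slack for coalition (2,3): x2+x3 - v23 = 30 - 29 = 1
Step 4: Minimum slack = min(-2, 23, 1) = -2, attained by (1,2); coalition (1,2) can block (slack < 0), so the allocation is not in the core

-2


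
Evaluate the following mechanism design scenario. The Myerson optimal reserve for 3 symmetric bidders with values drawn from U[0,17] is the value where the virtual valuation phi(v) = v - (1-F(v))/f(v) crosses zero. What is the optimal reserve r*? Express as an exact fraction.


Step 1: For U[0,17], F(v) = v/17 and f(v) = 1/17
Step 2: phi(v) = v - (1 - v/17)/(1/17) = v - (17 - v) = 2v - 17
Step 3: Set phi(r*) = 0: 2r* - 17 = 0
Step 4: r* = 17/2 (the number of bidders n = 3 does not enter)

17/2


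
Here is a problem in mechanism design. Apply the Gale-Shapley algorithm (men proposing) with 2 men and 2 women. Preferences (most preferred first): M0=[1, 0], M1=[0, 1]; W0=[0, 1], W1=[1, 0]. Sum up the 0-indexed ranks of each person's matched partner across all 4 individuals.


Step 1: Run Gale-Shapley (men propose, women hold best offer):
  M0 proposes to W1; she accepts
  M1 proposes to W0; she accepts
Step 2: Final matching: W0-M1, W1-M0
Step 3: 0-indexed ranks (man's rank of his match, then woman's): 0 + 1 + 0 + 1
Step 4: Total rank sum = 2

2


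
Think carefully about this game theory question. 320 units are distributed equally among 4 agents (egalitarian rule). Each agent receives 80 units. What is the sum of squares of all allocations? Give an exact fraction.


Step 1: Each agent's share = 320/4 = 80
Step 2: Square of each share = (80)^2 = 6400
Step 3: Sum of squares = 4 * 6400 = 25600

25600


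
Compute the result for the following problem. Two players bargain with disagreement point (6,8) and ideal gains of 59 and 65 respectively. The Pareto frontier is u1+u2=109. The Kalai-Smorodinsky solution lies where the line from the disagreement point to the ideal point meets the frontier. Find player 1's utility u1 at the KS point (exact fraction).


Step 1: At the KS point, (u1-d1)/r1 = (u2-d2)/r2 = t and u1+u2 = 109
Step 2: u1 = d1 + r1*t and u2 = d2 + r2*t, so (d1 + r1*t) + (d2 + r2*t) = 109
Step 3: t = (109 - 6 - 8)/(59 + 65) = 95/124
Step 4: u1 = d1 + r1*t = 6 + 59 * 95/124 = 6349/124
Step 5: (Check: u2 = d2 + r2*t = 7167/124; u1+u2 = 6349/124 + 7167/124 = 109, on the frontier.)

6349/124


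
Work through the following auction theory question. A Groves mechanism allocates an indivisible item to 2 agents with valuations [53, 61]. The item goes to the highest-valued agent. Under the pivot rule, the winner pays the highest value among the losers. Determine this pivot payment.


Step 1: The efficient winner is agent 1 with value 61
Step 2: Other agents' values: [53]
Step 3: Pivot payment = max(others) = 53
Step 4: The winner pays 53

53


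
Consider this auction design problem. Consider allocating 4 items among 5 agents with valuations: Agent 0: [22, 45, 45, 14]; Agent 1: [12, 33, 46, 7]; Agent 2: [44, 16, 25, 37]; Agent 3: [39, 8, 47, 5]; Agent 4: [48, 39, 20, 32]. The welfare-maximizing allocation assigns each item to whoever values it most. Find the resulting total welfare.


Step 1: For each item, find the maximum value among all agents.
Step 2: Item 0 -> Agent 4 (value 48)
Step 3: Item 1 -> Agent 0 (value 45)
Step 4: Item 2 -> Agent 3 (value 47)
Step 5: Item 3 -> Agent 2 (value 37)
Step 6: Total welfare = 48 + 45 + 47 + 37 = 177

177


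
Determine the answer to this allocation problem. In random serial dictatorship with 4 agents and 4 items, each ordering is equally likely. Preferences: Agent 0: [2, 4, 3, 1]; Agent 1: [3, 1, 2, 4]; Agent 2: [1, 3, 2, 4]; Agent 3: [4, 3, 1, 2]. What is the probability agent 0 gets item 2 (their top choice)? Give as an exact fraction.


Step 1: Agent 0 wants item 2
Step 2: There are 24 possible orderings of agents
Step 3: In 24 orderings, agent 0 gets item 2
Step 4: Probability = 24/24 = 1

1


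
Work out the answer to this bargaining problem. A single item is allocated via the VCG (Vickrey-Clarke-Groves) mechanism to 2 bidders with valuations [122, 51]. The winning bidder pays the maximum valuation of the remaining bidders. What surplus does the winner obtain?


Step 1: The winner is the agent with the highest value: agent 0 with value 122
Step 2: Values of other agents: [51]
Step 3: VCG payment = max of others' values = 51
Step 4: Surplus = 122 - 51 = 71

71


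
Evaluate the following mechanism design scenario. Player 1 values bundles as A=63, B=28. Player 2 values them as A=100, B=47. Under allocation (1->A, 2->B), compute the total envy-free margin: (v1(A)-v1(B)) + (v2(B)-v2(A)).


Step 1: Player 1's margin = v1(A) - v1(B) = 63 - 28 = 35
Step 2: Player 2's margin = v2(B) - v2(A) = 47 - 100 = -53
Step 3: Total margin = 35 + -53 = -18

-18


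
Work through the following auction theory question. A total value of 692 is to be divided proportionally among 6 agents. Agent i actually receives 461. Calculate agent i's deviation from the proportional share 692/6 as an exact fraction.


Step 1: Proportional share = 692/6 = 346/3
Step 2: Agent's actual allocation = 461
Step 3: Excess = 461 - 346/3 = 1037/3

1037/3


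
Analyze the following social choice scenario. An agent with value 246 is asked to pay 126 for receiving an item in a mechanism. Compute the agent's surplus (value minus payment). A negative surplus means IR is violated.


Step 1: Surplus = value - payment = 246 - 126 = 120
Step 2: IR is satisfied (surplus >= 0)

120


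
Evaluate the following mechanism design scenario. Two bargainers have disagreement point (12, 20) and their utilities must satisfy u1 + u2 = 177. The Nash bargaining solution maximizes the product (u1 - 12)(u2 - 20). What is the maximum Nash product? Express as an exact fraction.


Step 1: The Nash solution splits surplus symmetrically above the disagreement point
Step 2: u1 = (total + d1 - d2)/2 = (177 + 12 - 20)/2 = 169/2
Step 3: u2 = (total - d1 + d2)/2 = (177 - 12 + 20)/2 = 185/2
Step 4: Nash product = (169/2 - 12) * (185/2 - 20)
Step 5: = 145/2 * 145/2 = 21025/4

21025/4


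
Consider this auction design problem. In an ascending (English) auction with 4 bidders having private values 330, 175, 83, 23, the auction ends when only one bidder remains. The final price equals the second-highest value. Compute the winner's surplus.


Step 1: Identify the highest value: 330
Step 2: Identify the second-highest value: 175
Step 3: The final price = second-highest value = 175
Step 4: Surplus = 330 - 175 = 155

155


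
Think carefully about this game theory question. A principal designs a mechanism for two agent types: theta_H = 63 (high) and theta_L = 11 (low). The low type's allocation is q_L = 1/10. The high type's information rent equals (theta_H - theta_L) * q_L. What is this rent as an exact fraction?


Step 1: theta_H - theta_L = 63 - 11 = 52
Step 2: Information rent = (theta_H - theta_L) * q_L
Step 3: = 52 * 1/10
Step 4: = 26/5

26/5


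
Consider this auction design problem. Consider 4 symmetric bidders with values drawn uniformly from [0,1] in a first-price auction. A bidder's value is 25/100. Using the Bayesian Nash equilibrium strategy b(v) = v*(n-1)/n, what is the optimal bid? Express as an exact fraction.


Step 1: The symmetric BNE bidding function is b(v) = v * (n-1) / n
Step 2: Substitute v = 1/4 and n = 4
Step 3: b = 1/4 * 3/4
Step 4: b = 3/16

3/16


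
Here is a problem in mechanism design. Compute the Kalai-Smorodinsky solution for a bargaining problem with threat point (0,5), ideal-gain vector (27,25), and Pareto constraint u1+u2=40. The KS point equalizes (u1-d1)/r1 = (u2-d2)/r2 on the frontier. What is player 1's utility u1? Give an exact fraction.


Step 1: At the KS point, (u1-d1)/r1 = (u2-d2)/r2 = t and u1+u2 = 40
Step 2: u1 = d1 + r1*t and u2 = d2 + r2*t, so (d1 + r1*t) + (d2 + r2*t) = 40
Step 3: t = (40 - 0 - 5)/(27 + 25) = 35/52
Step 4: u1 = d1 + r1*t = 0 + 27 * 35/52 = 945/52
Step 5: (Check: u2 = d2 + r2*t = 1135/52; u1+u2 = 945/52 + 1135/52 = 40, on the frontier.)

945/52


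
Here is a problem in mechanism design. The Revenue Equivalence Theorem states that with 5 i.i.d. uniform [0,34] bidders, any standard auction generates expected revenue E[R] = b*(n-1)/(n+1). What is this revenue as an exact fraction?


Step 1: By Revenue Equivalence, expected revenue = b*(n-1)/(n+1)
Step 2: Substituting n = 5, b = 34
Step 3: Revenue = 34*(5-1)/(5+1) = 34*4/6
Step 4: Revenue = 136/6 = 68/3

68/3


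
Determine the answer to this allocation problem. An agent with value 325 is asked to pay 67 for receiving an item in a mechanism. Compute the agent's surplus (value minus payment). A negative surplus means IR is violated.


Step 1: Surplus = value - payment = 325 - 67 = 258
Step 2: IR is satisfied (surplus >= 0)

258


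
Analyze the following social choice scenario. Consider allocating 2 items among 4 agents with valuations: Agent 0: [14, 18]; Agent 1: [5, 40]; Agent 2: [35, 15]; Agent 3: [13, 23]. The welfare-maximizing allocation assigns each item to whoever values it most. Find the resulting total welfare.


Step 1: For each item, find the maximum value among all agents.
Step 2: Item 0 -> Agent 2 (value 35)
Step 3: Item 1 -> Agent 1 (value 40)
Step 4: Total welfare = 35 + 40 = 75

75


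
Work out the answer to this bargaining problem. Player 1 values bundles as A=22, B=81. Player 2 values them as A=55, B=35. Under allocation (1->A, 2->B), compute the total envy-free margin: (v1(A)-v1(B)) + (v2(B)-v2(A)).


Step 1: Player 1's margin = v1(A) - v1(B) = 22 - 81 = -59
Step 2: Player 2's margin = v2(B) - v2(A) = 35 - 55 = -20
Step 3: Total margin = -59 + -20 = -79

-79


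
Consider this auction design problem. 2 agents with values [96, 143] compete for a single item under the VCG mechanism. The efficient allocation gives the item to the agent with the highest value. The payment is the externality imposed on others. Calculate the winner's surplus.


Step 1: The winner is the agent with the highest value: agent 1 with value 143
Step 2: Values of other agents: [96]
Step 3: VCG payment = max of others' values = 96
Step 4: Surplus = 143 - 96 = 47

47


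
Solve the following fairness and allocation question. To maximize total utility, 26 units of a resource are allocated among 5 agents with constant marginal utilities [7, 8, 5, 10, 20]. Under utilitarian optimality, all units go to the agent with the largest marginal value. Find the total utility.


Step 1: The marginal utilities are [7, 8, 5, 10, 20]
Step 2: The highest marginal utility is 20
Step 3: All 26 units go to that agent
Step 4: Total utility = 20 * 26 = 520

520


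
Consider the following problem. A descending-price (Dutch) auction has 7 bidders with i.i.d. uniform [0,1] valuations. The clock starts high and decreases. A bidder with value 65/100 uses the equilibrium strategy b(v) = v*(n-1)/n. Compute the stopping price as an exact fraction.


Step 1: Dutch auctions are strategically equivalent to first-price auctions
Step 2: The equilibrium bid is b(v) = v*(n-1)/n
Step 3: b = 13/20 * 6/7
Step 4: b = 39/70

39/70


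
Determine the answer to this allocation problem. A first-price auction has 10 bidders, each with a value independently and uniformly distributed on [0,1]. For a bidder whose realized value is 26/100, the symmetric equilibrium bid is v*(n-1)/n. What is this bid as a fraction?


Step 1: The symmetric BNE bidding function is b(v) = v * (n-1) / n
Step 2: Substitute v = 13/50 and n = 10
Step 3: b = 13/50 * 9/10
Step 4: b = 117/500

117/500


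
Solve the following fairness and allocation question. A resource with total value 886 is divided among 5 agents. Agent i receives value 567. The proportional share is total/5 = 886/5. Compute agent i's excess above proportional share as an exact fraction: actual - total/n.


Step 1: Proportional share = 886/5
Step 2: Agent's actual allocation = 567
Step 3: Excess = 567 - 886/5 = 1949/5

1949/5


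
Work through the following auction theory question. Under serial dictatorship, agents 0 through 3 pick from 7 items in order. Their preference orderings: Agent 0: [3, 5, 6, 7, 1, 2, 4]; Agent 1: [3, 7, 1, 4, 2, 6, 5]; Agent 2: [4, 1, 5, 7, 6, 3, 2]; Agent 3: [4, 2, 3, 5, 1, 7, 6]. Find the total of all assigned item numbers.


Step 1: Agent 0 picks item 3
Step 2: Agent 1 picks item 7
Step 3: Agent 2 picks item 4
Step 4: Agent 3 picks item 2
Step 5: Sum = 3 + 7 + 4 + 2 = 16

16


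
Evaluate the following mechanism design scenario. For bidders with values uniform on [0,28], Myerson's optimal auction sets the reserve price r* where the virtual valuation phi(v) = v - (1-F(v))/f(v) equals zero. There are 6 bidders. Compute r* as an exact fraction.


Step 1: For U[0,28], F(v) = v/28 and f(v) = 1/28
Step 2: phi(v) = v - (1 - v/28)/(1/28) = v - (28 - v) = 2v - 28
Step 3: Set phi(r*) = 0: 2r* - 28 = 0
Step 4: r* = 28/2 = 14 (the number of bidders n = 6 does not enter)

14


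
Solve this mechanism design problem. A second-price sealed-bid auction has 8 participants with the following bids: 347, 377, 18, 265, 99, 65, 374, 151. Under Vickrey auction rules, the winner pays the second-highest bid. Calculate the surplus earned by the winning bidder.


Step 1: Sort bids in descending order: 377, 374, 347, 265, 151, 99, 65, 18
Step 2: The winning bid is the highest: 377
Step 3: The payment equals the second-highest bid: 374
Step 4: Surplus = winner's bid - payment = 377 - 374 = 3

3


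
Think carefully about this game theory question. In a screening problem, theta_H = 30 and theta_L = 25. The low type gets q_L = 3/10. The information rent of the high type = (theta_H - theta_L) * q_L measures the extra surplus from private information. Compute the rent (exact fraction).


Step 1: theta_H - theta_L = 30 - 25 = 5
Step 2: Information rent = (theta_H - theta_L) * q_L
Step 3: = 5 * 3/10
Step 4: = 3/2

3/2


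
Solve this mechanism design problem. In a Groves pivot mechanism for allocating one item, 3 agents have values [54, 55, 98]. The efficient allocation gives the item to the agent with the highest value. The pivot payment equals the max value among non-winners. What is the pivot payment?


Step 1: The efficient winner is agent 2 with value 98
Step 2: Other agents' values: [54, 55]
Step 3: Pivot payment = max(others) = 55
Step 4: The winner pays 55

55


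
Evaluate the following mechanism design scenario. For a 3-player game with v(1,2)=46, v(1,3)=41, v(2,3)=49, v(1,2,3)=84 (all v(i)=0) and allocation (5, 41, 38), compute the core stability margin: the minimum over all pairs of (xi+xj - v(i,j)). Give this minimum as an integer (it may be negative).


Step 1: Slack for coalition (1,2): x1+x2 - v12 = 46 - 46 = 0
Step 2: Slack for coalition (1,3): x1+x3 - v13 = 43 - 41 = 2
Step 3: Slack for coalition (2,3): x2+x3 - v23 = 79 - 49 = 30
Step 4: Minimum slack = min(0, 2, 30) = 0, attained by (1,2); no pair can gain by deviating, so the allocation is in the core

0


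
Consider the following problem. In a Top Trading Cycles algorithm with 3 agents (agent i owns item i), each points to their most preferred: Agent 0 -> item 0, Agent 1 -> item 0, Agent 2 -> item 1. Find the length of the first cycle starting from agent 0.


Step 1: Trace the pointer graph from agent 0: 0 -> 0
Step 2: A cycle is detected when we revisit agent 0
Step 3: The cycle is: 0 -> 0
Step 4: Cycle length = 1

1


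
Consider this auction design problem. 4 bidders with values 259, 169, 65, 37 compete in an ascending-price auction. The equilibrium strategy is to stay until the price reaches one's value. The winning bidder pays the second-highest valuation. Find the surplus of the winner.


Step 1: Identify the highest value: 259
Step 2: Identify the second-highest value: 169
Step 3: The final price = second-highest value = 169
Step 4: Surplus = 259 - 169 = 90

90


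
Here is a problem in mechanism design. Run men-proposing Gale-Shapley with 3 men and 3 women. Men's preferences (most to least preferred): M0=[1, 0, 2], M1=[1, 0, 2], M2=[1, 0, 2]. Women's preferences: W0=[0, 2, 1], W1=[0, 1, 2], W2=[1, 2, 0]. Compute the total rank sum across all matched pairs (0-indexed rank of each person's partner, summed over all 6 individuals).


Step 1: Run Gale-Shapley (men propose, women hold best offer):
  M0 proposes to W1; she accepts
  M1 proposes to W1; rejected
  M1 proposes to W0; she accepts
  M2 proposes to W1; rejected
  M2 proposes to W0; she switches from M1
  M1 proposes to W2; she accepts
Step 2: Final matching: W0-M2, W1-M0, W2-M1
Step 3: 0-indexed ranks (man's rank of his match, then woman's): 1 + 1 + 0 + 0 + 2 + 0
Step 4: Total rank sum = 4

4


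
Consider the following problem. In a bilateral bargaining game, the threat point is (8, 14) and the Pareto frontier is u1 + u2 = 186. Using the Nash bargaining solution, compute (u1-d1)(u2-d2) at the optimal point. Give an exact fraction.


Step 1: The Nash solution splits surplus symmetrically above the disagreement point
Step 2: u1 = (total + d1 - d2)/2 = (186 + 8 - 14)/2 = 90
Step 3: u2 = (total - d1 + d2)/2 = (186 - 8 + 14)/2 = 96
Step 4: Nash product = (90 - 8) * (96 - 14)
Step 5: = 82 * 82 = 6724

6724


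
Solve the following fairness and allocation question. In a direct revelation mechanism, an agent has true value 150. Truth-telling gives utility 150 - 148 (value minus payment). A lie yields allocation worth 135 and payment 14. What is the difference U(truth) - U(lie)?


Step 1: U(truth) = value - payment = 150 - 148 = 2
Step 2: U(lie) = allocation - payment = 135 - 14 = 121
Step 3: IC gap = 2 - 121 = -119

-119


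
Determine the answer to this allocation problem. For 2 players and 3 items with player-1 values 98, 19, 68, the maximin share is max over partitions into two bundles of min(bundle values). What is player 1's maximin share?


Step 1: Item values = 98, 19, 68
Step 2: Enumerate all 2-bundle partitions and take the smaller bundle:
  Partition 1: {98} vs {19,68} -> bundles 98, 87; min = 87
  Partition 2: {19} vs {98,68} -> bundles 19, 166; min = 19
  Partition 3: {68} vs {98,19} -> bundles 68, 117; min = 68
Step 3: MMS = max(87, 19, 68) = 87

87


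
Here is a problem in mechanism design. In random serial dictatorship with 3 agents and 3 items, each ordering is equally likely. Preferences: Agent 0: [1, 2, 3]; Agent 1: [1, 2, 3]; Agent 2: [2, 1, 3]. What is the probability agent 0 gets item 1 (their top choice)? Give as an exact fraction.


Step 1: Agent 0 wants item 1
Step 2: There are 6 possible orderings of agents
Step 3: In 3 orderings, agent 0 gets item 1
Step 4: Probability = 3/6 = 1/2

1/2


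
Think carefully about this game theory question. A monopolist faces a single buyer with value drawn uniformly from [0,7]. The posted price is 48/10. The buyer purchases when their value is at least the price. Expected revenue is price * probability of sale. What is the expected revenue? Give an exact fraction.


Step 1: Posted price r = 24/5, value support [0,7]
Step 2: P(v >= r) = (7 - 24/5)/7 = 11/35
Step 3: Expected revenue = r * P(v >= r) = 24/5 * 11/35
Step 4: Revenue = 264/175

264/175


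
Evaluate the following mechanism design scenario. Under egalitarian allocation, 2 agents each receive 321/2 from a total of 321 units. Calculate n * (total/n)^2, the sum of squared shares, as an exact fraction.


Step 1: Each agent's share = 321/2
Step 2: Square of each share = (321/2)^2 = 103041/4
Step 3: Sum of squares = 2 * 103041/4 = 103041/2

103041/2


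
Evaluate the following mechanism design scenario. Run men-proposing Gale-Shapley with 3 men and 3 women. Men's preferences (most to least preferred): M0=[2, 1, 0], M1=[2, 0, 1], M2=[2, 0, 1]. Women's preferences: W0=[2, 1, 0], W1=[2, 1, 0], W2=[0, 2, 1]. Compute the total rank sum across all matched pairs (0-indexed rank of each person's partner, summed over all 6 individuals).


Step 1: Run Gale-Shapley (men propose, women hold best offer):
  M0 proposes to W2; she accepts
  M1 proposes to W2; rejected
  M1 proposes to W0; she accepts
  M2 proposes to W2; rejected
  M2 proposes to W0; she switches from M1
  M1 proposes to W1; she accepts
Step 2: Final matching: W0-M2, W1-M1, W2-M0
Step 3: 0-indexed ranks (man's rank of his match, then woman's): 1 + 0 + 2 + 1 + 0 + 0
Step 4: Total rank sum = 4

4


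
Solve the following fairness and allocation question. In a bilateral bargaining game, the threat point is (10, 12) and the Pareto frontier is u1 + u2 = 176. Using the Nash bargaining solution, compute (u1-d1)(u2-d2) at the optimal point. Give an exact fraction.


Step 1: The Nash solution splits surplus symmetrically above the disagreement point
Step 2: u1 = (total + d1 - d2)/2 = (176 + 10 - 12)/2 = 87
Step 3: u2 = (total - d1 + d2)/2 = (176 - 10 + 12)/2 = 89
Step 4: Nash product = (87 - 10) * (89 - 12)
Step 5: = 77 * 77 = 5929

5929


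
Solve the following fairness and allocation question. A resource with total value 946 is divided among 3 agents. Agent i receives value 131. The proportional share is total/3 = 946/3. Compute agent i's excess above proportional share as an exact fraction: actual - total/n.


Step 1: Proportional share = 946/3
Step 2: Agent's actual allocation = 131
Step 3: Excess = 131 - 946/3 = -553/3

-553/3


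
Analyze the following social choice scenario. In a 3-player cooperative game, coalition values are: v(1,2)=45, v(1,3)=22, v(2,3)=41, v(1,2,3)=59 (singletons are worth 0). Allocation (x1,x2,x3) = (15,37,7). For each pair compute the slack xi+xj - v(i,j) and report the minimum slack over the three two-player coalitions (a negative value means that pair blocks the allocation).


Step 1: Slack for coalition (1,2): x1+x2 - v12 = 52 - 45 = 7
Step 2: Slack for coalition (1,3): x1+x3 - v13 = 22 - 22 = 0
Step 3: Slack for coalition (2,3): x2+x3 - v23 = 44 - 41 = 3
Step 4: Minimum slack = min(7, 0, 3) = 0, attained by (1,3); no pair can gain by deviating, so the allocation is in the core

0


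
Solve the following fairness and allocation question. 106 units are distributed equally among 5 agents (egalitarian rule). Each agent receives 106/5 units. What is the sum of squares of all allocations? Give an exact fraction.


Step 1: Each agent's share = 106/5
Step 2: Square of each share = (106/5)^2 = 11236/25
Step 3: Sum of squares = 5 * 11236/25 = 11236/5

11236/5
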